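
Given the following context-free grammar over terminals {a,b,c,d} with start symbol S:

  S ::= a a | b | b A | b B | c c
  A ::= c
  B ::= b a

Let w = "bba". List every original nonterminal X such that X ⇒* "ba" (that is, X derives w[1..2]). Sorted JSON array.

CNF form of G:
  S -> T0 A | T0 B | T1 T1 | T2 T2 | b
  A -> c
  B -> T0 T1
  T0 -> b
  T1 -> a
  T2 -> c

CYK fill (cells [i..j] with 1 ≤ i ≤ j ≤ 2 only):
  T[1,1] 'b' = {S,T0}  orig:{S}
  T[2,2] 'a' = {T1}  orig:{}
  T[1,2] 'ba' = {B}

Original NTs in T[1,2] deriving "ba": ["B"]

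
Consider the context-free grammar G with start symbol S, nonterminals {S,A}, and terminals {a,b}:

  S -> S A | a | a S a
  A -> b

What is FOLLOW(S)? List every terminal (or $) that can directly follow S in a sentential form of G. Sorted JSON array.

FIRST iteration:
pass 1:
  A via A→b: +{b}
  S via S→a: +{a}
  FIRST(S)={a}  FIRST(A)={b}
pass 2: done
  FIRST(S)={a}  FIRST(A)={b}

FOLLOW sets:
initialize: $ ∈ FOLLOW(S)
round 1:
  S→S A: FOLLOW(S) ⊇ FIRST(A) = {b}; new: +{b}
  S→S A: FOLLOW(A) ⊇ FOLLOW(S) ⊇ {$,b}; new: +{$,b}
  S→a S a: FOLLOW(S) ⊇ FIRST(a) = {a}; new: +{a}
  FOLLOW(S)={$,a,b}  FOLLOW(A)={$,b}
round 2:
  S→S A: FOLLOW(A) ⊇ FOLLOW(S) ⊇ {$,a,b}; new: +{a}
  FOLLOW(S)={$,a,b}  FOLLOW(A)={$,a,b}
round 3: (stable)
  FOLLOW(S)={$,a,b}  FOLLOW(A)={$,a,b}

FOLLOW(S) = ["$", "a", "b"]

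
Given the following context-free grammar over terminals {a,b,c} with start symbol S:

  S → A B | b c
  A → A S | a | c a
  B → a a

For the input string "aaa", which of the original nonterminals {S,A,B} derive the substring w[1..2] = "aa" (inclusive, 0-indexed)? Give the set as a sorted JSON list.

CNF form of G:
  S -> A B | T2 T0
  A -> A S | T0 T1 | a
  B -> T1 T1
  T0 -> c
  T1 -> a
  T2 -> b

Fill CYK table bottom-up — only the sub-triangle for w[1..2]:
  T[1,1] 'a' = {A,T1}  orig:{A}
  T[2,2] 'a' = {A,T1}  orig:{A}
  T[1,2] 'aa' = {B}

Original NTs in T[1,2] deriving "aa": ["B"]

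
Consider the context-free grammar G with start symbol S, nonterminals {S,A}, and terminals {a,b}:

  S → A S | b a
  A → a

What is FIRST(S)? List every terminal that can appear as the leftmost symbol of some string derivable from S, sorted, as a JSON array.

Compute FIRST by fixpoint:
iter 1:
  A via A→a: +{a}
  S via S→A S: +{a}
  S via S→b a: +{b}
  FIRST[S]={a,b}  FIRST[A]={a}
iter 2: (stable)
  FIRST[S]={a,b}  FIRST[A]={a}

FIRST(S) = ["a", "b"]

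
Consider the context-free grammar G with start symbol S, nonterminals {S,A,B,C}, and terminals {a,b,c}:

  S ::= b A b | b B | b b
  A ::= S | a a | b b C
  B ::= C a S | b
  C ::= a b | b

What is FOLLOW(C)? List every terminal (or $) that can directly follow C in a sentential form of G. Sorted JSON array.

Compute FIRST by fixpoint:
iter 1:
  A via A→a a: +{a}
  A via A→b b C: +{b}
  B via B→b: +{b}
  C via C→a b: +{a}
  C via C→b: +{b}
  S via S→b A b: +{b}
  FIRST(S)={b}  FIRST(A)={a,b}  FIRST(B)={b}  FIRST(C)={a,b}
iter 2:
  B via B→C a S: +{a}
  FIRST(S)={b}  FIRST(A)={a,b}  FIRST(B)={a,b}  FIRST(C)={a,b}
iter 3: (stable)
  FIRST(S)={b}  FIRST(A)={a,b}  FIRST(B)={a,b}  FIRST(C)={a,b}

FOLLOW iteration:
seed FOLLOW(S) with $
round 1:
  B→C a S: FOLLOW(C) ⊇ FIRST(a) = {a}; new: +{a}
  S→b A b: FOLLOW(A) ⊇ FIRST(b) = {b}; new: +{b}
  S→b B: FOLLOW(B) ⊇ FOLLOW(S) ⊇ {$}; new: +{$}
  FOLLOW[S]={$}  FOLLOW[A]={b}  FOLLOW[B]={$}  FOLLOW[C]={a}
round 2:
  A→S: FOLLOW(S) ⊇ FOLLOW(A) ⊇ {b}; new: +{b}
  A→b b C: FOLLOW(C) ⊇ FOLLOW(A) ⊇ {b}; new: +{b}
  S→b B: FOLLOW(B) ⊇ FOLLOW(S) ⊇ {$,b}; new: +{b}
  FOLLOW[S]={$,b}  FOLLOW[A]={b}  FOLLOW[B]={$,b}  FOLLOW[C]={a,b}
round 3: (stable)
  FOLLOW[S]={$,b}  FOLLOW[A]={b}  FOLLOW[B]={$,b}  FOLLOW[C]={a,b}

FOLLOW(C) = ["a", "b"]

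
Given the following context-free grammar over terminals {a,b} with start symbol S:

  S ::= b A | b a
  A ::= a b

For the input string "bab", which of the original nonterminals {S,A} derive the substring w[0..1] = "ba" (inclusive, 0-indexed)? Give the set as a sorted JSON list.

CNF form of G:
  S -> T1 A | T1 T0
  A -> T0 T1
  T0 -> a
  T1 -> b

CYK fill, restricted to cells inside w[0..1]:
  T[0,0] 'b' = {T1}  orig:{}
  T[1,1] 'a' = {T0}  orig:{}
  T[0,1] 'ba' = {S}

Original NTs in T[0,1] deriving "ba": ["S"]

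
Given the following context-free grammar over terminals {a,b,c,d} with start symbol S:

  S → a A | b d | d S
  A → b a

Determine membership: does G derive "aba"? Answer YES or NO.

CNF form of G:
  S -> T0 T2 | T1 A | T2 S
  A -> T0 T1
  T0 -> b
  T1 -> a
  T2 -> d

CYK table (by increasing span):
  [0..0]={T1}  "a"  orig:{}
  [1..1]={T0}  "b"  orig:{}
  [2..2]={T1}  "a"  orig:{}
  [0..1]=∅  "ab"
  [1..2]={A}  "ba"
  [0..2]={S}  "aba"

S ∈ T[0,2] ⇒ YES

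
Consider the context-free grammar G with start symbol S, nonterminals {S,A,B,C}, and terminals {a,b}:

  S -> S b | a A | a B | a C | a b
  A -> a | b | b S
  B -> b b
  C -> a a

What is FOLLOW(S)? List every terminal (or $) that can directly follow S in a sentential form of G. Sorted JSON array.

Compute FIRST by fixpoint:
pass 1:
  A via A→a: +{a}
  A via A→b: +{b}
  B via B→b b: +{b}
  C via C→a a: +{a}
  S via S→a A: +{a}
  FIRST(S)={a}  FIRST(A)={a,b}  FIRST(B)={b}  FIRST(C)={a}
pass 2: — fixpoint
  FIRST(S)={a}  FIRST(A)={a,b}  FIRST(B)={b}  FIRST(C)={a}

FOLLOW iteration:
initialize: $ ∈ FOLLOW(S)
iter 1:
  S→S b: FOLLOW(S) ⊇ FIRST(b) = {b}; new: +{b}
  S→a A: FOLLOW(A) ⊇ FOLLOW(S) ⊇ {$,b}; new: +{$,b}
  S→a B: FOLLOW(B) ⊇ FOLLOW(S) ⊇ {$,b}; new: +{$,b}
  S→a C: FOLLOW(C) ⊇ FOLLOW(S) ⊇ {$,b}; new: +{$,b}
  S: {$,b}  A: {$,b}  B: {$,b}  C: {$,b}
iter 2: done
  S: {$,b}  A: {$,b}  B: {$,b}  C: {$,b}

FOLLOW(S) = ["$", "b"]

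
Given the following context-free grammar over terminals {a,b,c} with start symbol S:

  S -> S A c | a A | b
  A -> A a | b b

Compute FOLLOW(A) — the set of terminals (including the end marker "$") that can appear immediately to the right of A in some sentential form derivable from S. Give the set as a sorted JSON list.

Compute FIRST by fixpoint:
pass 1:
  A via A→b b: +{b}
  S via S→a A: +{a}
  S via S→b: +{b}
  S: {a,b}  A: {b}
pass 2: — fixpoint
  S: {a,b}  A: {b}

FOLLOW iteration:
initialize: $ ∈ FOLLOW(S)
pass 1:
  A→A a: FOLLOW(A) ⊇ FIRST(a) = {a}; new: +{a}
  S→S A c: FOLLOW(S) ⊇ FIRST(A) = {b}; new: +{b}
  S→S A c: FOLLOW(A) ⊇ FIRST(c) = {c}; new: +{c}
  S→a A: FOLLOW(A) ⊇ FOLLOW(S) ⊇ {$,b}; new: +{$,b}
  FOLLOW(S)={$,b}  FOLLOW(A)={$,a,b,c}
pass 2: (no change)
  FOLLOW(S)={$,b}  FOLLOW(A)={$,a,b,c}

FOLLOW(A) = ["$", "a", "b", "c"]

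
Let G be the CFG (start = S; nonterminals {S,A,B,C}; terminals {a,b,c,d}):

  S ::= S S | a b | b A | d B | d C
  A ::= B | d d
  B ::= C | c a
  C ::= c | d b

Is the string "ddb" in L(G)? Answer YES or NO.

Convert to CNF:
  S -> S S | T1 T3 | T2 B | T2 C | T3 A
  A -> T0 T1 | T2 T2 | T2 T3 | c
  B -> T0 T1 | T2 T3 | c
  C -> T2 T3 | c
  T0 -> c
  T1 -> a
  T2 -> d
  T3 -> b

CYK fill:
  T[0,0] 'd' = {T2}  orig:{}
  T[1,1] 'd' = {T2}  orig:{}
  T[2,2] 'b' = {T3}  orig:{}
  T[0,1] 'dd' = {A}
  T[1,2] 'db' = {A,B,C}
  T[0,2] 'ddb' = {S}

S ∈ T[0,2] ⇒ YES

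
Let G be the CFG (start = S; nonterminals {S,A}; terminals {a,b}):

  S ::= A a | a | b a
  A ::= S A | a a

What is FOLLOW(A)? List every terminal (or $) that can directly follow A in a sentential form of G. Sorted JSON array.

Compute FIRST by fixpoint:
round 1:
  A via A→a a: +{a}
  S via S→A a: +{a}
  S via S→b a: +{b}
  S: {a,b}  A: {a}
round 2:
  A via A→S A: +{b}
  S: {a,b}  A: {a,b}
round 3: — fixpoint
  S: {a,b}  A: {a,b}

FOLLOW iteration:
FOLLOW(S) := {$}
pass 1:
  A→S A: FOLLOW(S) ⊇ FIRST(A) = {a,b}; new: +{a,b}
  S→A a: FOLLOW(A) ⊇ FIRST(a) = {a}; new: +{a}
  FOLLOW(S)={$,a,b}  FOLLOW(A)={a}
pass 2: done
  FOLLOW(S)={$,a,b}  FOLLOW(A)={a}

FOLLOW(A) = ["a"]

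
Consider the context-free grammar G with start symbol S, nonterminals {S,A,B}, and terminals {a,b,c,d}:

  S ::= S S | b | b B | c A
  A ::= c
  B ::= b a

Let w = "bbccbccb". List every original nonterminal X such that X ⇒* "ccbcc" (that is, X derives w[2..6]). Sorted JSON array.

Convert to CNF:
  S -> S S | T0 B | T2 A | b
  A -> c
  B -> T0 T1
  T0 -> b
  T1 -> a
  T2 -> c

CYK fill — only the sub-triangle for w[2..6]:
  T[2,2] 'c' = {A,T2}  orig:{A}
  T[3,3] 'c' = {A,T2}  orig:{A}
  T[4,4] 'b' = {S,T0}  orig:{S}
  T[5,5] 'c' = {A,T2}  orig:{A}
  T[6,6] 'c' = {A,T2}  orig:{A}
  T[2,3] 'cc' = {S}
  T[3,4] 'cb' = ∅
  T[4,5] 'bc' = ∅
  T[5,6] 'cc' = {S}
  T[2,4] 'ccb' = {S}
  T[3,5] 'cbc' = ∅
  T[4,6] 'bcc' = {S}
  T[2,5] 'ccbc' = ∅
  T[3,6] 'cbcc' = ∅
  T[2,6] 'ccbcc' = {S}

Original NTs in T[2,6] deriving "ccbcc": ["S"]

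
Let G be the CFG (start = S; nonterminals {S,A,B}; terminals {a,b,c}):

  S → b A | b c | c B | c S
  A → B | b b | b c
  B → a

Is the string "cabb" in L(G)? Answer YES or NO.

Convert to CNF:
  S -> T0 A | T0 T1 | T1 B | T1 S
  A -> T0 T0 | T0 T1 | a
  B -> a
  T0 -> b
  T1 -> c

CYK table (by increasing span):
  T[0,0] 'c' = {T1}  orig:{}
  T[1,1] 'a' = {A,B}
  T[2,2] 'b' = {T0}  orig:{}
  T[3,3] 'b' = {T0}  orig:{}
  T[0,1] 'ca' = {S}
  T[1,2] 'ab' = ∅
  T[2,3] 'bb' = {A}
  T[0,2] 'cab' = ∅
  T[1,3] 'abb' = ∅
  T[0,3] 'cabb' = ∅

S ∉ T[0,3] ⇒ NO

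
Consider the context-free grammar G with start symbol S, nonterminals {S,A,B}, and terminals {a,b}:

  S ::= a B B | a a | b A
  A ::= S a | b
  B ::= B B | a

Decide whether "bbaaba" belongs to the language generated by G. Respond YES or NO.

Convert to CNF:
  S -> T0 T0 | T0 X2 | T1 A
  A -> S T0 | b
  B -> B B | a
  T0 -> a
  T1 -> b
  X2 -> B B

CYK table (by increasing span):
  cell(0,0) b: {A,T1}  orig:{A}
  cell(1,1) b: {A,T1}  orig:{A}
  cell(2,2) a: {B,T0}  orig:{B}
  cell(3,3) a: {B,T0}  orig:{B}
  cell(4,4) b: {A,T1}  orig:{A}
  cell(5,5) a: {B,T0}  orig:{B}
  cell(0,1) bb: {S}
  cell(1,2) ba: ∅
  cell(2,3) aa: {B,S,X2}  orig:{B,S}
  cell(3,4) ab: ∅
  cell(4,5) ba: ∅
  cell(0,2) bba: {A}
  cell(1,3) baa: ∅
  cell(2,4) aab: ∅
  cell(3,5) aba: ∅
  cell(0,3) bbaa: ∅
  cell(1,4) baab: ∅
  cell(2,5) aaba: ∅
  cell(0,4) bbaab: ∅
  cell(1,5) baaba: ∅
  cell(0,5) bbaaba: ∅

S ∉ T[0,5] ⇒ NO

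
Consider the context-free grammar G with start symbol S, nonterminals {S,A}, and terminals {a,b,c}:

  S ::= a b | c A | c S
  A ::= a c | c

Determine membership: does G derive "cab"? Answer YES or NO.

Convert to CNF:
  S -> T0 T2 | T1 A | T1 S
  A -> T0 T1 | c
  T0 -> a
  T1 -> c
  T2 -> b

Fill CYK table bottom-up:
  T[0,0] 'c' = {A,T1}  orig:{A}
  T[1,1] 'a' = {T0}  orig:{}
  T[2,2] 'b' = {T2}  orig:{}
  T[0,1] 'ca' = ∅
  T[1,2] 'ab' = {S}
  T[0,2] 'cab' = {S}

S ∈ T[0,2] ⇒ YES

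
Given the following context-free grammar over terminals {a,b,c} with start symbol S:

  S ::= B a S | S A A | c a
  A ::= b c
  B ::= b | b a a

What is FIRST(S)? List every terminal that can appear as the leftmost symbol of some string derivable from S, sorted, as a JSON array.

FIRST iteration:
pass 1:
  A via A→b c: +{b}
  B via B→b: +{b}
  S via S→B a S: +{b}
  S via S→c a: +{c}
  FIRST(S)={b,c}  FIRST(A)={b}  FIRST(B)={b}
pass 2: (stable)
  FIRST(S)={b,c}  FIRST(A)={b}  FIRST(B)={b}

FIRST(S) = ["b", "c"]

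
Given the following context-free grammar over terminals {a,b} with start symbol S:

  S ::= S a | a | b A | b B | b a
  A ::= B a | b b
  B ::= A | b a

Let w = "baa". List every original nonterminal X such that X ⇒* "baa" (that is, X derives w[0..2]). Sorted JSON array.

CNF form of G:
  S -> S T0 | T1 A | T1 B | T1 T0 | a
  A -> B T0 | T1 T1
  B -> B T0 | T1 T0 | T1 T1
  T0 -> a
  T1 -> b

Fill CYK table bottom-up, restricted to cells inside w[0..2]:
  T[0,0] 'b' = {T1}  orig:{}
  T[1,1] 'a' = {S,T0}  orig:{S}
  T[2,2] 'a' = {S,T0}  orig:{S}
  T[0,1] 'ba' = {B,S}
  T[1,2] 'aa' = {S}
  T[0,2] 'baa' = {A,B,S}

Original NTs in T[0,2] deriving "baa": ["A", "B", "S"]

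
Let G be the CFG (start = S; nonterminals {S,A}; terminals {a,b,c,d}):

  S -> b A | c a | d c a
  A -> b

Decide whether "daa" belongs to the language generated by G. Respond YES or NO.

CNF form of G:
  S -> T0 A | T1 T2 | T3 X4
  A -> b
  T0 -> b
  T1 -> c
  T2 -> a
  T3 -> d
  X4 -> T1 T2

Fill CYK table bottom-up:
  cell(0,0) d: {T3}  orig:{}
  cell(1,1) a: {T2}  orig:{}
  cell(2,2) a: {T2}  orig:{}
  cell(0,1) da: ∅
  cell(1,2) aa: ∅
  cell(0,2) daa: ∅

S ∉ T[0,2] ⇒ NO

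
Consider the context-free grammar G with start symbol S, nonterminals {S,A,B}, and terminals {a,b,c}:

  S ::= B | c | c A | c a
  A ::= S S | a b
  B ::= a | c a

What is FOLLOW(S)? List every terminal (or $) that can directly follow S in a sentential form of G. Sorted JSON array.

FIRST iteration:
[1]
  A via A→a b: +{a}
  B via B→a: +{a}
  B via B→c a: +{c}
  S via S→B: +{a,c}
  FIRST[S]={a,c}  FIRST[A]={a}  FIRST[B]={a,c}
[2]
  A via A→S S: +{c}
  FIRST[S]={a,c}  FIRST[A]={a,c}  FIRST[B]={a,c}
[3] (stable)
  FIRST[S]={a,c}  FIRST[A]={a,c}  FIRST[B]={a,c}

Compute FOLLOW by fixpoint:
initialize: $ ∈ FOLLOW(S)
[1]
  A→S S: FOLLOW(S) ⊇ FIRST(S) = {a,c}; new: +{a,c}
  S→B: FOLLOW(B) ⊇ FOLLOW(S) ⊇ {$,a,c}; new: +{$,a,c}
  S→c A: FOLLOW(A) ⊇ FOLLOW(S) ⊇ {$,a,c}; new: +{$,a,c}
  FOLLOW(S)={$,a,c}  FOLLOW(A)={$,a,c}  FOLLOW(B)={$,a,c}
[2] (stable)
  FOLLOW(S)={$,a,c}  FOLLOW(A)={$,a,c}  FOLLOW(B)={$,a,c}

FOLLOW(S) = ["$", "a", "c"]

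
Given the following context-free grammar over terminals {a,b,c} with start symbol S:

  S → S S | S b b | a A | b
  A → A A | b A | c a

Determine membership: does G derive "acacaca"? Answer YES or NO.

CNF form of G:
  S -> S S | S X3 | T2 A | b
  A -> A A | T0 A | T1 T2
  T0 -> b
  T1 -> c
  T2 -> a
  X3 -> T0 T0

CYK fill:
  T[0,0] 'a' = {T2}  orig:{}
  T[1,1] 'c' = {T1}  orig:{}
  T[2,2] 'a' = {T2}  orig:{}
  T[3,3] 'c' = {T1}  orig:{}
  T[4,4] 'a' = {T2}  orig:{}
  T[5,5] 'c' = {T1}  orig:{}
  T[6,6] 'a' = {T2}  orig:{}
  T[0,1] 'ac' = ∅
  T[1,2] 'ca' = {A}
  T[2,3] 'ac' = ∅
  T[3,4] 'ca' = {A}
  T[4,5] 'ac' = ∅
  T[5,6] 'ca' = {A}
  T[0,2] 'aca' = {S}
  T[1,3] 'cac' = ∅
  T[2,4] 'aca' = {S}
  T[3,5] 'cac' = ∅
  T[4,6] 'aca' = {S}
  T[0,3] 'acac' = ∅
  T[1,4] 'caca' = {A}
  T[2,5] 'acac' = ∅
  T[3,6] 'caca' = {A}
  T[0,4] 'acaca' = {S}
  T[1,5] 'cacac' = ∅
  T[2,6] 'acaca' = {S}
  T[0,5] 'acacac' = ∅
  T[1,6] 'cacaca' = {A}
  T[0,6] 'acacaca' = {S}

S ∈ T[0,6] ⇒ YES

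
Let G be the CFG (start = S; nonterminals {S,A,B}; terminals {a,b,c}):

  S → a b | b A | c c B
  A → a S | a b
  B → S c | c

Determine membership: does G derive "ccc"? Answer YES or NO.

Convert to CNF:
  S -> T0 T1 | T1 A | T2 X3
  A -> T0 S | T0 T1
  B -> S T2 | c
  T0 -> a
  T1 -> b
  T2 -> c
  X3 -> T2 B

CYK table (by increasing span):
  T[0,0] 'c' = {B,T2}  orig:{B}
  T[1,1] 'c' = {B,T2}  orig:{B}
  T[2,2] 'c' = {B,T2}  orig:{B}
  T[0,1] 'cc' = {X3}  orig:{}
  T[1,2] 'cc' = {X3}  orig:{}
  T[0,2] 'ccc' = {S}

S ∈ T[0,2] ⇒ YES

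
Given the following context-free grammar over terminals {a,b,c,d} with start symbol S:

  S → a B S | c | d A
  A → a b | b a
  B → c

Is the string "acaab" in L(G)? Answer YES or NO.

Convert to CNF:
  S -> T0 X3 | T2 A | c
  A -> T0 T1 | T1 T0
  B -> c
  T0 -> a
  T1 -> b
  T2 -> d
  X3 -> B S

Fill CYK table bottom-up:
  T[0,0] 'a' = {T0}  orig:{}
  T[1,1] 'c' = {B,S}
  T[2,2] 'a' = {T0}  orig:{}
  T[3,3] 'a' = {T0}  orig:{}
  T[4,4] 'b' = {T1}  orig:{}
  T[0,1] 'ac' = ∅
  T[1,2] 'ca' = ∅
  T[2,3] 'aa' = ∅
  T[3,4] 'ab' = {A}
  T[0,2] 'aca' = ∅
  T[1,3] 'caa' = ∅
  T[2,4] 'aab' = ∅
  T[0,3] 'acaa' = ∅
  T[1,4] 'caab' = ∅
  T[0,4] 'acaab' = ∅

S ∉ T[0,4] ⇒ NO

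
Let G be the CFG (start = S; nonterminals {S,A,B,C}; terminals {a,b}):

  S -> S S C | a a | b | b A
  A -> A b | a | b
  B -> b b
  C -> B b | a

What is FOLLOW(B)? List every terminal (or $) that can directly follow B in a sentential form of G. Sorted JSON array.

Compute FIRST by fixpoint:
pass 1:
  A via A→a: +{a}
  A via A→b: +{b}
  B via B→b b: +{b}
  C via C→B b: +{b}
  C via C→a: +{a}
  S via S→a a: +{a}
  S via S→b: +{b}
  FIRST(S)={a,b}  FIRST(A)={a,b}  FIRST(B)={b}  FIRST(C)={a,b}
pass 2: (no change)
  FIRST(S)={a,b}  FIRST(A)={a,b}  FIRST(B)={b}  FIRST(C)={a,b}

FOLLOW iteration:
FOLLOW(S) := {$}
[1]
  A→A b: FOLLOW(A) ⊇ FIRST(b) = {b}; new: +{b}
  C→B b: FOLLOW(B) ⊇ FIRST(b) = {b}; new: +{b}
  S→S S C: FOLLOW(S) ⊇ FIRST(S) = {a,b}; new: +{a,b}
  S→S S C: FOLLOW(C) ⊇ FOLLOW(S) ⊇ {$,a,b}; new: +{$,a,b}
  S→b A: FOLLOW(A) ⊇ FOLLOW(S) ⊇ {$,a,b}; new: +{$,a}
  FOLLOW[S]={$,a,b}  FOLLOW[A]={$,a,b}  FOLLOW[B]={b}  FOLLOW[C]={$,a,b}
[2] (no change)
  FOLLOW[S]={$,a,b}  FOLLOW[A]={$,a,b}  FOLLOW[B]={b}  FOLLOW[C]={$,a,b}

FOLLOW(B) = ["b"]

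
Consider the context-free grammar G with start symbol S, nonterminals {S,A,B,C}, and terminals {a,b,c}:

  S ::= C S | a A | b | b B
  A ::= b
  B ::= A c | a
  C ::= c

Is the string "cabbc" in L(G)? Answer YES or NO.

Convert to CNF:
  S -> C S | T1 A | T2 B | b
  A -> b
  B -> A T0 | a
  C -> c
  T0 -> c
  T1 -> a
  T2 -> b

CYK fill:
  [0..0]={C,T0}  "c"  orig:{C}
  [1..1]={B,T1}  "a"  orig:{B}
  [2..2]={A,S,T2}  "b"  orig:{A,S}
  [3..3]={A,S,T2}  "b"  orig:{A,S}
  [4..4]={C,T0}  "c"  orig:{C}
  [0..1]=∅  "ca"
  [1..2]={S}  "ab"
  [2..3]=∅  "bb"
  [3..4]={B}  "bc"
  [0..2]={S}  "cab"
  [1..3]=∅  "abb"
  [2..4]={S}  "bbc"
  [0..3]=∅  "cabb"
  [1..4]=∅  "abbc"
  [0..4]=∅  "cabbc"

S ∉ T[0,4] ⇒ NO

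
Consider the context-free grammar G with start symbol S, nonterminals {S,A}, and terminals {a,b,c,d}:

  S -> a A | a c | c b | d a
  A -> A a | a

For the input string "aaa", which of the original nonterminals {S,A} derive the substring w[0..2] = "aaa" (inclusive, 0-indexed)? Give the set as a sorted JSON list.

Convert to CNF:
  S -> T0 A | T0 T1 | T1 T2 | T3 T0
  A -> A T0 | a
  T0 -> a
  T1 -> c
  T2 -> b
  T3 -> d

CYK table (by increasing span), restricted to cells inside w[0..2]:
  cell(0,0) a: {A,T0}  orig:{A}
  cell(1,1) a: {A,T0}  orig:{A}
  cell(2,2) a: {A,T0}  orig:{A}
  cell(0,1) aa: {A,S}
  cell(1,2) aa: {A,S}
  cell(0,2) aaa: {A,S}

Original NTs in T[0,2] deriving "aaa": ["A", "S"]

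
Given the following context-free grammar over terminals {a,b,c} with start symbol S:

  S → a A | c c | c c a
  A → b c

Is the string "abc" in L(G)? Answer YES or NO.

CNF form of G:
  S -> T1 T1 | T1 X3 | T2 A
  A -> T0 T1
  T0 -> b
  T1 -> c
  T2 -> a
  X3 -> T1 T2

CYK fill:
  [0..0]={T2}  "a"  orig:{}
  [1..1]={T0}  "b"  orig:{}
  [2..2]={T1}  "c"  orig:{}
  [0..1]=∅  "ab"
  [1..2]={A}  "bc"
  [0..2]={S}  "abc"

S ∈ T[0,2] ⇒ YES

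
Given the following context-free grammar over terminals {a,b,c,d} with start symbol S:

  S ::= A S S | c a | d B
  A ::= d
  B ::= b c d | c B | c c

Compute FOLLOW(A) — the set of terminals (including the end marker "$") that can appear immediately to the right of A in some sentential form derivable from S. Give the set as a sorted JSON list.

Compute FIRST by fixpoint:
round 1:
  A via A→d: +{d}
  B via B→b c d: +{b}
  B via B→c B: +{c}
  S via S→A S S: +{d}
  S via S→c a: +{c}
  FIRST[S]={c,d}  FIRST[A]={d}  FIRST[B]={b,c}
round 2: (no change)
  FIRST[S]={c,d}  FIRST[A]={d}  FIRST[B]={b,c}

FOLLOW iteration:
initialize: $ ∈ FOLLOW(S)
pass 1:
  S→A S S: FOLLOW(A) ⊇ FIRST(S) = {c,d}; new: +{c,d}
  S→A S S: FOLLOW(S) ⊇ FIRST(S) = {c,d}; new: +{c,d}
  S→d B: FOLLOW(B) ⊇ FOLLOW(S) ⊇ {$,c,d}; new: +{$,c,d}
  FOLLOW[S]={$,c,d}  FOLLOW[A]={c,d}  FOLLOW[B]={$,c,d}
pass 2: — fixpoint
  FOLLOW[S]={$,c,d}  FOLLOW[A]={c,d}  FOLLOW[B]={$,c,d}

FOLLOW(A) = ["c", "d"]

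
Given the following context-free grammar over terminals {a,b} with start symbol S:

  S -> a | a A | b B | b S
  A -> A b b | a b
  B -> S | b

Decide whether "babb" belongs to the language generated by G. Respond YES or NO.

CNF form of G:
  S -> T0 B | T0 S | T1 A | a
  A -> A X2 | T1 T0
  B -> T0 B | T0 S | T1 A | a | b
  T0 -> b
  T1 -> a
  X2 -> T0 T0

CYK fill:
  [0..0]={B,T0}  "b"  orig:{B}
  [1..1]={B,S,T1}  "a"  orig:{B,S}
  [2..2]={B,T0}  "b"  orig:{B}
  [3..3]={B,T0}  "b"  orig:{B}
  [0..1]={B,S}  "ba"
  [1..2]={A}  "ab"
  [2..3]={B,S,X2}  "bb"  orig:{B,S}
  [0..2]=∅  "bab"
  [1..3]=∅  "abb"
  [0..3]=∅  "babb"

S ∉ T[0,3] ⇒ NO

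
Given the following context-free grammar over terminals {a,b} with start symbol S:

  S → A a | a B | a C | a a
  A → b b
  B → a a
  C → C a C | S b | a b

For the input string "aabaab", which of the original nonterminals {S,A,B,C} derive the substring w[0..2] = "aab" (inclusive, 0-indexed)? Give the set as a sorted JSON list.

Convert to CNF:
  S -> A T1 | T1 B | T1 C | T1 T1
  A -> T0 T0
  B -> T1 T1
  C -> C X2 | S T0 | T1 T0
  T0 -> b
  T1 -> a
  X2 -> T1 C

Fill CYK table bottom-up — only the sub-triangle for w[0..2]:
  [0..0]={T1}  "a"  orig:{}
  [1..1]={T1}  "a"  orig:{}
  [2..2]={T0}  "b"  orig:{}
  [0..1]={B,S}  "aa"
  [1..2]={C}  "ab"
  [0..2]={C,S,X2}  "aab"  orig:{C,S}

Original NTs in T[0,2] deriving "aab": ["C", "S"]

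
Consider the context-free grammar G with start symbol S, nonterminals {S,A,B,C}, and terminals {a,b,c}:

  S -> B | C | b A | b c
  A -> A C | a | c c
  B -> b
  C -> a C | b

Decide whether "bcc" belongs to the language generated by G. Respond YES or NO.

CNF form of G:
  S -> T1 C | T2 A | T2 T0 | b
  A -> A C | T0 T0 | a
  B -> b
  C -> T1 C | b
  T0 -> c
  T1 -> a
  T2 -> b

CYK table (by increasing span):
  T[0,0] 'b' = {B,C,S,T2}  orig:{B,C,S}
  T[1,1] 'c' = {T0}  orig:{}
  T[2,2] 'c' = {T0}  orig:{}
  T[0,1] 'bc' = {S}
  T[1,2] 'cc' = {A}
  T[0,2] 'bcc' = {S}

S ∈ T[0,2] ⇒ YES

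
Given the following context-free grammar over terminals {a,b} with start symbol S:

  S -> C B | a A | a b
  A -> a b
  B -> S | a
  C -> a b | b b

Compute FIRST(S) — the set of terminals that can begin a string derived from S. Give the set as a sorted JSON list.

FIRST sets, iterate to fixpoint:
round 1:
  A via A→a b: +{a}
  B via B→a: +{a}
  C via C→a b: +{a}
  C via C→b b: +{b}
  S via S→C B: +{a,b}
  FIRST[S]={a,b}  FIRST[A]={a}  FIRST[B]={a}  FIRST[C]={a,b}
round 2:
  B via B→S: +{b}
  FIRST[S]={a,b}  FIRST[A]={a}  FIRST[B]={a,b}  FIRST[C]={a,b}
round 3: (stable)
  FIRST[S]={a,b}  FIRST[A]={a}  FIRST[B]={a,b}  FIRST[C]={a,b}

FIRST(S) = ["a", "b"]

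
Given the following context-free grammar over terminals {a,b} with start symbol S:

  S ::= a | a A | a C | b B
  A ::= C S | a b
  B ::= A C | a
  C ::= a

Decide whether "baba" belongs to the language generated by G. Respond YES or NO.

Convert to CNF:
  S -> T0 A | T0 C | T1 B | a
  A -> C S | T0 T1
  B -> A C | a
  C -> a
  T0 -> a
  T1 -> b

CYK table (by increasing span):
  cell(0,0) b: {T1}  orig:{}
  cell(1,1) a: {B,C,S,T0}  orig:{B,C,S}
  cell(2,2) b: {T1}  orig:{}
  cell(3,3) a: {B,C,S,T0}  orig:{B,C,S}
  cell(0,1) ba: {S}
  cell(1,2) ab: {A}
  cell(2,3) ba: {S}
  cell(0,2) bab: ∅
  cell(1,3) aba: {A,B}
  cell(0,3) baba: {S}

S ∈ T[0,3] ⇒ YES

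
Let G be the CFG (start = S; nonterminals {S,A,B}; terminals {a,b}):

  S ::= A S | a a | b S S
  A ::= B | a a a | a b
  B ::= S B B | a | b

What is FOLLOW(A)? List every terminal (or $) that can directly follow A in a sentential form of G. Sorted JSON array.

FIRST iteration:
round 1:
  A via A→a a a: +{a}
  B via B→a: +{a}
  B via B→b: +{b}
  S via S→A S: +{a}
  S via S→b S S: +{b}
  S: {a,b}  A: {a}  B: {a,b}
round 2:
  A via A→B: +{b}
  S: {a,b}  A: {a,b}  B: {a,b}
round 3: done
  S: {a,b}  A: {a,b}  B: {a,b}

Compute FOLLOW by fixpoint:
seed FOLLOW(S) with $
iter 1:
  B→S B B: FOLLOW(S) ⊇ FIRST(B) = {a,b}; new: +{a,b}
  B→S B B: FOLLOW(B) ⊇ FIRST(B) = {a,b}; new: +{a,b}
  S→A S: FOLLOW(A) ⊇ FIRST(S) = {a,b}; new: +{a,b}
  S: {$,a,b}  A: {a,b}  B: {a,b}
iter 2: — fixpoint
  S: {$,a,b}  A: {a,b}  B: {a,b}

FOLLOW(A) = ["a", "b"]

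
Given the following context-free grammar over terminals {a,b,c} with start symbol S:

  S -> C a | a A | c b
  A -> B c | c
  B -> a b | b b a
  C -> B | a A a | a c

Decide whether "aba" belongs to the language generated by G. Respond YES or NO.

CNF form of G:
  S -> C T1 | T0 T2 | T1 A
  A -> B T0 | c
  B -> T1 T2 | T2 X3
  C -> T1 T0 | T1 T2 | T1 X4 | T2 X5
  T0 -> c
  T1 -> a
  T2 -> b
  X3 -> T2 T1
  X4 -> A T1
  X5 -> T2 T1

CYK table (by increasing span):
  T[0,0] 'a' = {T1}  orig:{}
  T[1,1] 'b' = {T2}  orig:{}
  T[2,2] 'a' = {T1}  orig:{}
  T[0,1] 'ab' = {B,C}
  T[1,2] 'ba' = {X3,X5}  orig:{}
  T[0,2] 'aba' = {S}

S ∈ T[0,2] ⇒ YES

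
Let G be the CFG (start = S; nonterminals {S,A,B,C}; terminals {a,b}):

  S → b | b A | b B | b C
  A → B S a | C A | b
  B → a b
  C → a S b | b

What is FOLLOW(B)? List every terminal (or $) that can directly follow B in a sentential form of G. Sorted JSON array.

Compute FIRST by fixpoint:
round 1:
  A via A→b: +{b}
  B via B→a b: +{a}
  C via C→a S b: +{a}
  C via C→b: +{b}
  S via S→b: +{b}
  FIRST(S)={b}  FIRST(A)={b}  FIRST(B)={a}  FIRST(C)={a,b}
round 2:
  A via A→B S a: +{a}
  FIRST(S)={b}  FIRST(A)={a,b}  FIRST(B)={a}  FIRST(C)={a,b}
round 3: (stable)
  FIRST(S)={b}  FIRST(A)={a,b}  FIRST(B)={a}  FIRST(C)={a,b}

FOLLOW iteration:
initialize: $ ∈ FOLLOW(S)
round 1:
  A→B S a: FOLLOW(B) ⊇ FIRST(S) = {b}; new: +{b}
  A→B S a: FOLLOW(S) ⊇ FIRST(a) = {a}; new: +{a}
  A→C A: FOLLOW(C) ⊇ FIRST(A) = {a,b}; new: +{a,b}
  C→a S b: FOLLOW(S) ⊇ FIRST(b) = {b}; new: +{b}
  S→b A: FOLLOW(A) ⊇ FOLLOW(S) ⊇ {$,a,b}; new: +{$,a,b}
  S→b B: FOLLOW(B) ⊇ FOLLOW(S) ⊇ {$,a,b}; new: +{$,a}
  S→b C: FOLLOW(C) ⊇ FOLLOW(S) ⊇ {$,a,b}; new: +{$}
  FOLLOW[S]={$,a,b}  FOLLOW[A]={$,a,b}  FOLLOW[B]={$,a,b}  FOLLOW[C]={$,a,b}
round 2: (stable)
  FOLLOW[S]={$,a,b}  FOLLOW[A]={$,a,b}  FOLLOW[B]={$,a,b}  FOLLOW[C]={$,a,b}

FOLLOW(B) = ["$", "a", "b"]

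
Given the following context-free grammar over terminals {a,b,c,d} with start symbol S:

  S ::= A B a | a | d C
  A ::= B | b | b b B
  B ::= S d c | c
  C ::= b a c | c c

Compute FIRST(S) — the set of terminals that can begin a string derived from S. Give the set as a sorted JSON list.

Compute FIRST by fixpoint:
pass 1:
  A via A→b: +{b}
  B via B→c: +{c}
  C via C→b a c: +{b}
  C via C→c c: +{c}
  S via S→A B a: +{b}
  S via S→a: +{a}
  S via S→d C: +{d}
  FIRST[S]={a,b,d}  FIRST[A]={b}  FIRST[B]={c}  FIRST[C]={b,c}
pass 2:
  A via A→B: +{c}
  B via B→S d c: +{a,b,d}
  S via S→A B a: +{c}
  FIRST[S]={a,b,c,d}  FIRST[A]={b,c}  FIRST[B]={a,b,c,d}  FIRST[C]={b,c}
pass 3:
  A via A→B: +{a,d}
  FIRST[S]={a,b,c,d}  FIRST[A]={a,b,c,d}  FIRST[B]={a,b,c,d}  FIRST[C]={b,c}
pass 4: (no change)
  FIRST[S]={a,b,c,d}  FIRST[A]={a,b,c,d}  FIRST[B]={a,b,c,d}  FIRST[C]={b,c}

FIRST(S) = ["a", "b", "c", "d"]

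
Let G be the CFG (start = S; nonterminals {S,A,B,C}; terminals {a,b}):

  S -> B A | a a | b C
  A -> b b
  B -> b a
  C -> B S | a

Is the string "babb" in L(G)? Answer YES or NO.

CNF form of G:
  S -> B A | T0 C | T1 T1
  A -> T0 T0
  B -> T0 T1
  C -> B S | a
  T0 -> b
  T1 -> a

Fill CYK table bottom-up:
  T[0,0] 'b' = {T0}  orig:{}
  T[1,1] 'a' = {C,T1}  orig:{C}
  T[2,2] 'b' = {T0}  orig:{}
  T[3,3] 'b' = {T0}  orig:{}
  T[0,1] 'ba' = {B,S}
  T[1,2] 'ab' = ∅
  T[2,3] 'bb' = {A}
  T[0,2] 'bab' = ∅
  T[1,3] 'abb' = ∅
  T[0,3] 'babb' = {S}

S ∈ T[0,3] ⇒ YES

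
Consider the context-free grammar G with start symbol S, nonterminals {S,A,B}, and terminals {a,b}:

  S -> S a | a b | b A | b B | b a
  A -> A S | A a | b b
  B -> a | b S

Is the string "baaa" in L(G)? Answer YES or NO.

Convert to CNF:
  S -> S T0 | T0 T1 | T1 A | T1 B | T1 T0
  A -> A S | A T0 | T1 T1
  B -> T1 S | a
  T0 -> a
  T1 -> b

CYK table (by increasing span):
  T[0,0] 'b' = {T1}  orig:{}
  T[1,1] 'a' = {B,T0}  orig:{B}
  T[2,2] 'a' = {B,T0}  orig:{B}
  T[3,3] 'a' = {B,T0}  orig:{B}
  T[0,1] 'ba' = {S}
  T[1,2] 'aa' = ∅
  T[2,3] 'aa' = ∅
  T[0,2] 'baa' = {S}
  T[1,3] 'aaa' = ∅
  T[0,3] 'baaa' = {S}

S ∈ T[0,3] ⇒ YES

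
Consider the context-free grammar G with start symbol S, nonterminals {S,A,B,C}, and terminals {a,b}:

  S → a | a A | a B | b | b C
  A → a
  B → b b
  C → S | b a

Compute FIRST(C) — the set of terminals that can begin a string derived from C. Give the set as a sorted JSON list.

FIRST sets, iterate to fixpoint:
iter 1:
  A via A→a: +{a}
  B via B→b b: +{b}
  C via C→b a: +{b}
  S via S→a: +{a}
  S via S→b: +{b}
  S: {a,b}  A: {a}  B: {b}  C: {b}
iter 2:
  C via C→S: +{a}
  S: {a,b}  A: {a}  B: {b}  C: {a,b}
iter 3: done
  S: {a,b}  A: {a}  B: {b}  C: {a,b}

FIRST(C) = ["a", "b"]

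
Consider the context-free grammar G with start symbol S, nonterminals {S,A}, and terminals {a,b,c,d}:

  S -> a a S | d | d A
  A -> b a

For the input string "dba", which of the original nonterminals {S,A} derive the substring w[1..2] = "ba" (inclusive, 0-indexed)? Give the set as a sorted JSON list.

CNF form of G:
  S -> T1 X3 | T2 A | d
  A -> T0 T1
  T0 -> b
  T1 -> a
  T2 -> d
  X3 -> T1 S

CYK fill — only the sub-triangle for w[1..2]:
  T[1,1] 'b' = {T0}  orig:{}
  T[2,2] 'a' = {T1}  orig:{}
  T[1,2] 'ba' = {A}

Original NTs in T[1,2] deriving "ba": ["A"]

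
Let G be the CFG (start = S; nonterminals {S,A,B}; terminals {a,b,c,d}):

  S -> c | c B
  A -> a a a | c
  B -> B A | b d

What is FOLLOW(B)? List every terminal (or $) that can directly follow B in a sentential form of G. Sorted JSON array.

Compute FIRST by fixpoint:
iter 1:
  A via A→a a a: +{a}
  A via A→c: +{c}
  B via B→b d: +{b}
  S via S→c: +{c}
  FIRST[S]={c}  FIRST[A]={a,c}  FIRST[B]={b}
iter 2: done
  FIRST[S]={c}  FIRST[A]={a,c}  FIRST[B]={b}

FOLLOW iteration:
initialize: $ ∈ FOLLOW(S)
round 1:
  B→B A: FOLLOW(B) ⊇ FIRST(A) = {a,c}; new: +{a,c}
  B→B A: FOLLOW(A) ⊇ FOLLOW(B) ⊇ {a,c}; new: +{a,c}
  S→c B: FOLLOW(B) ⊇ FOLLOW(S) ⊇ {$}; new: +{$}
  FOLLOW[S]={$}  FOLLOW[A]={a,c}  FOLLOW[B]={$,a,c}
round 2:
  B→B A: FOLLOW(A) ⊇ FOLLOW(B) ⊇ {$,a,c}; new: +{$}
  FOLLOW[S]={$}  FOLLOW[A]={$,a,c}  FOLLOW[B]={$,a,c}
round 3: — fixpoint
  FOLLOW[S]={$}  FOLLOW[A]={$,a,c}  FOLLOW[B]={$,a,c}

FOLLOW(B) = ["$", "a", "c"]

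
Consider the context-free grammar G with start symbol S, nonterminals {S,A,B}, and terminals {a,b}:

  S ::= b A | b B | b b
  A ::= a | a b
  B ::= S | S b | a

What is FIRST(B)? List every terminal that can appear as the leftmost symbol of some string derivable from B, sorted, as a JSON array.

FIRST iteration:
iter 1:
  A via A→a: +{a}
  B via B→a: +{a}
  S via S→b A: +{b}
  S: {b}  A: {a}  B: {a}
iter 2:
  B via B→S: +{b}
  S: {b}  A: {a}  B: {a,b}
iter 3: done
  S: {b}  A: {a}  B: {a,b}

FIRST(B) = ["a", "b"]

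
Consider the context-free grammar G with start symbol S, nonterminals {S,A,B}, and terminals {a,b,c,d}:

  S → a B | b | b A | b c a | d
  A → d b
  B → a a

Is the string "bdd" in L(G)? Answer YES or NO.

Convert to CNF:
  S -> T1 A | T1 X4 | T2 B | b | d
  A -> T0 T1
  B -> T2 T2
  T0 -> d
  T1 -> b
  T2 -> a
  T3 -> c
  X4 -> T3 T2

CYK table (by increasing span):
  [0..0]={S,T1}  "b"  orig:{S}
  [1..1]={S,T0}  "d"  orig:{S}
  [2..2]={S,T0}  "d"  orig:{S}
  [0..1]=∅  "bd"
  [1..2]=∅  "dd"
  [0..2]=∅  "bdd"

S ∉ T[0,2] ⇒ NO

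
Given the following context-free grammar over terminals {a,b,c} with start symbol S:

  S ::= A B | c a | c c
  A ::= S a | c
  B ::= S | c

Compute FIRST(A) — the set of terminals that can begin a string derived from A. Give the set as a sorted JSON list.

FIRST sets, iterate to fixpoint:
round 1:
  A via A→c: +{c}
  B via B→c: +{c}
  S via S→A B: +{c}
  S: {c}  A: {c}  B: {c}
round 2: (no change)
  S: {c}  A: {c}  B: {c}

FIRST(A) = ["c"]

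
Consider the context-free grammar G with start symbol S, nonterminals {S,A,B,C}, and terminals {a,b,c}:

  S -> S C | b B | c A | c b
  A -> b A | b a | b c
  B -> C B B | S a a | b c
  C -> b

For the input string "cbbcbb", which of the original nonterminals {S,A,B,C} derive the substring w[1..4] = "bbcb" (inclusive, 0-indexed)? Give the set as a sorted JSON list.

Convert to CNF:
  S -> S C | T0 B | T2 A | T2 T0
  A -> T0 A | T0 T1 | T0 T2
  B -> C X3 | S X4 | T0 T2
  C -> b
  T0 -> b
  T1 -> a
  T2 -> c
  X3 -> B B
  X4 -> T1 T1

CYK table (by increasing span) — only the sub-triangle for w[1..4]:
  T[1,1] 'b' = {C,T0}  orig:{C}
  T[2,2] 'b' = {C,T0}  orig:{C}
  T[3,3] 'c' = {T2}  orig:{}
  T[4,4] 'b' = {C,T0}  orig:{C}
  T[1,2] 'bb' = ∅
  T[2,3] 'bc' = {A,B}
  T[3,4] 'cb' = {S}
  T[1,3] 'bbc' = {A,S}
  T[2,4] 'bcb' = ∅
  T[1,4] 'bbcb' = {S}

Original NTs in T[1,4] deriving "bbcb": ["S"]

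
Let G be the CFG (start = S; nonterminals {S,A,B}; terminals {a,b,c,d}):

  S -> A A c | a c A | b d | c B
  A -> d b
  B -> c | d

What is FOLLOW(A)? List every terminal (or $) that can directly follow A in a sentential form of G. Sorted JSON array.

FIRST sets, iterate to fixpoint:
[1]
  A via A→d b: +{d}
  B via B→c: +{c}
  B via B→d: +{d}
  S via S→A A c: +{d}
  S via S→a c A: +{a}
  S via S→b d: +{b}
  S via S→c B: +{c}
  FIRST(S)={a,b,c,d}  FIRST(A)={d}  FIRST(B)={c,d}
[2] done
  FIRST(S)={a,b,c,d}  FIRST(A)={d}  FIRST(B)={c,d}

FOLLOW iteration:
initialize: $ ∈ FOLLOW(S)
iter 1:
  S→A A c: FOLLOW(A) ⊇ FIRST(A) = {d}; new: +{d}
  S→A A c: FOLLOW(A) ⊇ FIRST(c) = {c}; new: +{c}
  S→a c A: FOLLOW(A) ⊇ FOLLOW(S) ⊇ {$}; new: +{$}
  S→c B: FOLLOW(B) ⊇ FOLLOW(S) ⊇ {$}; new: +{$}
  FOLLOW[S]={$}  FOLLOW[A]={$,c,d}  FOLLOW[B]={$}
iter 2: (stable)
  FOLLOW[S]={$}  FOLLOW[A]={$,c,d}  FOLLOW[B]={$}

FOLLOW(A) = ["$", "c", "d"]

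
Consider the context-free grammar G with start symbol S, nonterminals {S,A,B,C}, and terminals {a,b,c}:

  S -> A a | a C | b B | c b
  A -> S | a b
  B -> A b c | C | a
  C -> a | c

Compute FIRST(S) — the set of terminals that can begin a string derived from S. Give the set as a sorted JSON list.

FIRST iteration:
pass 1:
  A via A→a b: +{a}
  B via B→A b c: +{a}
  C via C→a: +{a}
  C via C→c: +{c}
  S via S→A a: +{a}
  S via S→b B: +{b}
  S via S→c b: +{c}
  S: {a,b,c}  A: {a}  B: {a}  C: {a,c}
pass 2:
  A via A→S: +{b,c}
  B via B→A b c: +{b,c}
  S: {a,b,c}  A: {a,b,c}  B: {a,b,c}  C: {a,c}
pass 3: done
  S: {a,b,c}  A: {a,b,c}  B: {a,b,c}  C: {a,c}

FIRST(S) = ["a", "b", "c"]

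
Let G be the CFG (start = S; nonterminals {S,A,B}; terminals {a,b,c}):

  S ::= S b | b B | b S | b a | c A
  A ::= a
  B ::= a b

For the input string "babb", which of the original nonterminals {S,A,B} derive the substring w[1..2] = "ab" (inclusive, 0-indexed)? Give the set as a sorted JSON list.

Convert to CNF:
  S -> S T1 | T1 B | T1 S | T1 T0 | T2 A
  A -> a
  B -> T0 T1
  T0 -> a
  T1 -> b
  T2 -> c

CYK table (by increasing span), restricted to cells inside w[1..2]:
  cell(1,1) a: {A,T0}  orig:{A}
  cell(2,2) b: {T1}  orig:{}
  cell(1,2) ab: {B}

Original NTs in T[1,2] deriving "ab": ["B"]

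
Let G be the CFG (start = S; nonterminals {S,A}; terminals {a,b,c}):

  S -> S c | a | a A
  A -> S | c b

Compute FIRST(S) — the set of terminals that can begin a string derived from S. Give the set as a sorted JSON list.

FIRST sets, iterate to fixpoint:
iter 1:
  A via A→c b: +{c}
  S via S→a: +{a}
  FIRST[S]={a}  FIRST[A]={c}
iter 2:
  A via A→S: +{a}
  FIRST[S]={a}  FIRST[A]={a,c}
iter 3: (no change)
  FIRST[S]={a}  FIRST[A]={a,c}

FIRST(S) = ["a"]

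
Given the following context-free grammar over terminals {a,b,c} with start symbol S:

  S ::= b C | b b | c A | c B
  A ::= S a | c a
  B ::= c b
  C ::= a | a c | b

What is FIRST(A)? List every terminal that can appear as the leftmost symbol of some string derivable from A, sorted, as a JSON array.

Compute FIRST by fixpoint:
iter 1:
  A via A→c a: +{c}
  B via B→c b: +{c}
  C via C→a: +{a}
  C via C→b: +{b}
  S via S→b C: +{b}
  S via S→c A: +{c}
  FIRST(S)={b,c}  FIRST(A)={c}  FIRST(B)={c}  FIRST(C)={a,b}
iter 2:
  A via A→S a: +{b}
  FIRST(S)={b,c}  FIRST(A)={b,c}  FIRST(B)={c}  FIRST(C)={a,b}
iter 3: done
  FIRST(S)={b,c}  FIRST(A)={b,c}  FIRST(B)={c}  FIRST(C)={a,b}

FIRST(A) = ["b", "c"]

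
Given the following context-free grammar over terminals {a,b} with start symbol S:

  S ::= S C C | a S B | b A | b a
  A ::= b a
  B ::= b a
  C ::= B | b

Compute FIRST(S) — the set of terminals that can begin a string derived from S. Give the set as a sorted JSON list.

FIRST sets, iterate to fixpoint:
[1]
  A via A→b a: +{b}
  B via B→b a: +{b}
  C via C→B: +{b}
  S via S→a S B: +{a}
  S via S→b A: +{b}
  FIRST[S]={a,b}  FIRST[A]={b}  FIRST[B]={b}  FIRST[C]={b}
[2] (no change)
  FIRST[S]={a,b}  FIRST[A]={b}  FIRST[B]={b}  FIRST[C]={b}

FIRST(S) = ["a", "b"]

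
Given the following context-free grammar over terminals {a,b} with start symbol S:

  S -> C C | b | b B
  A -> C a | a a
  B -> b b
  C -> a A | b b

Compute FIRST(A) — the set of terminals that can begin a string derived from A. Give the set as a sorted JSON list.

FIRST iteration:
pass 1:
  A via A→a a: +{a}
  B via B→b b: +{b}
  C via C→a A: +{a}
  C via C→b b: +{b}
  S via S→C C: +{a,b}
  S: {a,b}  A: {a}  B: {b}  C: {a,b}
pass 2:
  A via A→C a: +{b}
  S: {a,b}  A: {a,b}  B: {b}  C: {a,b}
pass 3: (stable)
  S: {a,b}  A: {a,b}  B: {b}  C: {a,b}

FIRST(A) = ["a", "b"]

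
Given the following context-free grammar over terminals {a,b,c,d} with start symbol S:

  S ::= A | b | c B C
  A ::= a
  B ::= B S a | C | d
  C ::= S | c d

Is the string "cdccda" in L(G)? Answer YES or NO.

Convert to CNF:
  S -> T1 X6 | a | b
  A -> a
  B -> B X3 | T1 T2 | T1 X4 | a | b | d
  C -> T1 T2 | T1 X5 | a | b
  T0 -> a
  T1 -> c
  T2 -> d
  X3 -> S T0
  X4 -> B C
  X5 -> B C
  X6 -> B C

CYK fill:
  [0..0]={T1}  "c"  orig:{}
  [1..1]={B,T2}  "d"  orig:{B}
  [2..2]={T1}  "c"  orig:{}
  [3..3]={T1}  "c"  orig:{}
  [4..4]={B,T2}  "d"  orig:{B}
  [5..5]={A,B,C,S,T0}  "a"  orig:{A,B,C,S}
  [0..1]={B,C}  "cd"
  [1..2]=∅  "dc"
  [2..3]=∅  "cc"
  [3..4]={B,C}  "cd"
  [4..5]={X4,X5,X6}  "da"  orig:{}
  [0..2]=∅  "cdc"
  [1..3]=∅  "dcc"
  [2..4]=∅  "ccd"
  [3..5]={B,C,S,X4,X5,X6}  "cda"  orig:{B,C,S}
  [0..3]=∅  "cdcc"
  [1..4]=∅  "dccd"
  [2..5]={B,C,S}  "ccda"
  [0..4]=∅  "cdccd"
  [1..5]={X4,X5,X6}  "dccda"  orig:{}
  [0..5]={B,C,S,X4,X5,X6}  "cdccda"  orig:{B,C,S}

S ∈ T[0,5] ⇒ YES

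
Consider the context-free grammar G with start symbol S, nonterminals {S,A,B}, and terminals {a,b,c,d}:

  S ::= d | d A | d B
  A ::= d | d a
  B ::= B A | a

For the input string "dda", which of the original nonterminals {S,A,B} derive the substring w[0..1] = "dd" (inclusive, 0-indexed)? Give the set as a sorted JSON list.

Convert to CNF:
  S -> T0 A | T0 B | d
  A -> T0 T1 | d
  B -> B A | a
  T0 -> d
  T1 -> a

Fill CYK table bottom-up, restricted to cells inside w[0..1]:
  [0..0]={A,S,T0}  "d"  orig:{A,S}
  [1..1]={A,S,T0}  "d"  orig:{A,S}
  [0..1]={S}  "dd"

Original NTs in T[0,1] deriving "dd": ["S"]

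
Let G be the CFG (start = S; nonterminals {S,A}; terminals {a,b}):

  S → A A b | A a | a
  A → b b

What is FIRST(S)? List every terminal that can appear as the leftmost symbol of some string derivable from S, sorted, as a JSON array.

Compute FIRST by fixpoint:
[1]
  A via A→b b: +{b}
  S via S→A A b: +{b}
  S via S→a: +{a}
  FIRST[S]={a,b}  FIRST[A]={b}
[2] (no change)
  FIRST[S]={a,b}  FIRST[A]={b}

FIRST(S) = ["a", "b"]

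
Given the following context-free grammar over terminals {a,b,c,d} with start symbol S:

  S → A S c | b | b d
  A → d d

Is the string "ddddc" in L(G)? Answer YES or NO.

Convert to CNF:
  S -> A X3 | T2 T0 | b
  A -> T0 T0
  T0 -> d
  T1 -> c
  T2 -> b
  X3 -> S T1

CYK table (by increasing span):
  cell(0,0) d: {T0}  orig:{}
  cell(1,1) d: {T0}  orig:{}
  cell(2,2) d: {T0}  orig:{}
  cell(3,3) d: {T0}  orig:{}
  cell(4,4) c: {T1}  orig:{}
  cell(0,1) dd: {A}
  cell(1,2) dd: {A}
  cell(2,3) dd: {A}
  cell(3,4) dc: ∅
  cell(0,2) ddd: ∅
  cell(1,3) ddd: ∅
  cell(2,4) ddc: ∅
  cell(0,3) dddd: ∅
  cell(1,4) dddc: ∅
  cell(0,4) ddddc: ∅

S ∉ T[0,4] ⇒ NO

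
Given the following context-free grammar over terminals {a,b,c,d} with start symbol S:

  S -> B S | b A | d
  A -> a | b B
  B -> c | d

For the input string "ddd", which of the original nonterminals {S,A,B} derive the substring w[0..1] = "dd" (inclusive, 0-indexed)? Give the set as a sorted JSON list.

Convert to CNF:
  S -> B S | T0 A | d
  A -> T0 B | a
  B -> c | d
  T0 -> b

CYK fill (cells [i..j] with 0 ≤ i ≤ j ≤ 1 only):
  [0..0]={B,S}  "d"
  [1..1]={B,S}  "d"
  [0..1]={S}  "dd"

Original NTs in T[0,1] deriving "dd": ["S"]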